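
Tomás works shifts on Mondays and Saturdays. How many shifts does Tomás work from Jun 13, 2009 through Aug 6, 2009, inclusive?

16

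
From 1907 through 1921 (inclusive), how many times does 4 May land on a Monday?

2

Day of week of May 4 in each year:
1907: Sat, 1908: Mon ✓, 1909: Tue, 1910: Wed, 1911: Thu, 1912: Sat, 1913: Sun, 1914: Mon ✓, 1915: Tue, 1916: Thu, 1917: Fri, 1918: Sat, 1919: Sun, 1920: Tue, 1921: Wed
Mondays: 1908, 1914.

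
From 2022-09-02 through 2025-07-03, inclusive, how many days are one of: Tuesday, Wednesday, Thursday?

444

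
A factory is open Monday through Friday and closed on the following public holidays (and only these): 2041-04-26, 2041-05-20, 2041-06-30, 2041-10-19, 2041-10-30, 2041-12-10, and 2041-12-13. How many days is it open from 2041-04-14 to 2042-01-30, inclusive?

204 business days

2041-04-14 is a Sunday.
That's 292 days from start to end, counting both.
292 = 7 × 41 + 5, so there are 41 full weeks plus 5 extra days.
Each full week contributes 5 weekdays (Mon–Fri): 41 × 5 = 205.
The 5 extra days are Sun, Mon, Tue, Wed, Thu — 4 of them qualify.
Total: 205 + 4 = 209.
Holidays: 2041-04-26 (Fri); 2041-05-20 (Mon); 2041-06-30 (Sun); 2041-10-19 (Sat); 2041-10-30 (Wed); 2041-12-10 (Tue); 2041-12-13 (Fri).
5 of the 7 holidays fall on weekdays; the rest are weekends and were already excluded.
Business days: 209 − 5 = 204.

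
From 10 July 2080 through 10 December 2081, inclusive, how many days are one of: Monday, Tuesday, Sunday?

222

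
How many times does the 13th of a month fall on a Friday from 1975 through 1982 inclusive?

13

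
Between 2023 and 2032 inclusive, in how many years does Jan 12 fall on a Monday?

Day of week of January 12 in each year:
2023: Thu, 2024: Fri, 2025: Sun, 2026: Mon ✓, 2027: Tue, 2028: Wed, 2029: Fri, 2030: Sat, 2031: Sun, 2032: Mon ✓
Mondays: 2026, 2032.

2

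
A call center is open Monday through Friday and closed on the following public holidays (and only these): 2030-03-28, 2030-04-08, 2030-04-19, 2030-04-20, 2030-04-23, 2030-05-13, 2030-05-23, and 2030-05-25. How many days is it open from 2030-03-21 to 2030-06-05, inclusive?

2030-03-21 is a Thursday.
From 2030-03-21 to 2030-06-05 is 77 days inclusive.
77 = 7 × 11, so the span is exactly 11 full weeks.
Each full week contributes 5 weekdays (Mon–Fri): 11 × 5 = 55.
Holidays: 2030-03-28 (Thu); 2030-04-08 (Mon); 2030-04-19 (Fri); 2030-04-20 (Sat); 2030-04-23 (Tue); 2030-05-13 (Mon); 2030-05-23 (Thu); 2030-05-25 (Sat).
6 of the 8 holidays fall on weekdays; the rest are weekends and were already excluded.
Business days: 55 − 6 = 49.

49 business days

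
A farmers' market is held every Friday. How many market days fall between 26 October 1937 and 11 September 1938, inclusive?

26 October 1937 is a Tuesday.
That's 321 days from start to end, counting both.
321 = 7 × 45 + 6, so there are 45 full weeks plus 6 extra days.
Each full week contributes one Friday: 45 so far.
The 6 extra days are Tue, Wed, Thu, Fri, Sat, Sun — 1 of them qualifies.
Total: 45 + 1 = 46.

46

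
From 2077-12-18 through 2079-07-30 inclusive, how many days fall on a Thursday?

84 Thursdays

2077-12-18 is a Saturday.
From 2077-12-18 to 2079-07-30 is 590 days inclusive.
590 = 7 × 84 + 2, so there are 84 full weeks plus 2 extra days.
Each full week contributes one Thursday: 84 so far.
The 2 extra days are Sat, Sun — none qualify.
Total: 84 + 0 = 84.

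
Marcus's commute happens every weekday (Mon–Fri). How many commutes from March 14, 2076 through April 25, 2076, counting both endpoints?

March 14, 2076 is a Saturday.
The range spans 43 days (inclusive of both endpoints).
43 = 7 × 6 + 1, so there are 6 full weeks plus 1 extra day.
Each full week contributes 5 weekdays (Mon–Fri): 6 × 5 = 30.
The 1 extra day is Saturday — none qualify.
Total: 30 + 0 = 30.

30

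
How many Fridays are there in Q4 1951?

Oct 1, 1951 is a Monday.
The range spans 92 days (inclusive of both endpoints).
92 = 7 × 13 + 1, so there are 13 full weeks plus 1 extra day.
Each full week contributes one Friday: 13 so far.
The 1 extra day is Monday — none qualify.
Total: 13 + 0 = 13.

13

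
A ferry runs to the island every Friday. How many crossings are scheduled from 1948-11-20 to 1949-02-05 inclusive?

11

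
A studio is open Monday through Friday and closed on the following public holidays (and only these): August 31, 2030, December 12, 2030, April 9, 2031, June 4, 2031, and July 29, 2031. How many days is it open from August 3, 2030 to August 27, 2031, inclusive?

274

August 3, 2030 is a Saturday.
That's 390 days from start to end, counting both.
390 = 7 × 55 + 5, so there are 55 full weeks plus 5 extra days.
Each full week contributes 5 weekdays (Mon–Fri): 55 × 5 = 275.
The 5 extra days are Saturday, Sunday, Monday, Tuesday, Wednesday — 3 of them qualify.
Total: 275 + 3 = 278.
Holidays: August 31, 2030 (Sat); December 12, 2030 (Thu); April 9, 2031 (Wed); June 4, 2031 (Wed); July 29, 2031 (Tue).
4 of the 5 holidays fall on weekdays; the rest are weekends and were already excluded.
Business days: 278 − 4 = 274.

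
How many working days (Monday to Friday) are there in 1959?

261 weekdays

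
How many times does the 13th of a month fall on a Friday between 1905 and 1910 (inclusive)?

Friday-the-13ths by year:
1905: Jan, Oct
1906: Apr, Jul
1907: Sep, Dec
1908: Mar, Nov
1909: Aug
1910: May

10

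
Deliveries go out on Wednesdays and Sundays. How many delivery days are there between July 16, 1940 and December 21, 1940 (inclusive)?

45

July 16, 1940 is a Tuesday.
From July 16, 1940 to December 21, 1940 is 159 days inclusive.
159 = 7 × 22 + 5, so there are 22 full weeks plus 5 extra days.
Each full week contributes 2 days from the set (Wed, Sun): 22 × 2 = 44.
The 5 extra days are Tuesday, Wednesday, Thursday, Friday, Saturday — 1 of them qualifies.
Total: 44 + 1 = 45.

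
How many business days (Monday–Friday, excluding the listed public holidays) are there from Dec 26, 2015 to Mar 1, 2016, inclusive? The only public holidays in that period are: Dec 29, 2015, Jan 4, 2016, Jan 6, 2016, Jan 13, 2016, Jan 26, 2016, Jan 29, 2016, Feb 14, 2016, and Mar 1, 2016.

40 business days

Dec 26, 2015 is a Saturday.
That's 67 days from start to end, counting both.
67 = 7 × 9 + 4, so there are 9 full weeks plus 4 extra days.
Each full week contributes 5 weekdays (Mon–Fri): 9 × 5 = 45.
The 4 extra days are Sat, Sun, Mon, Tue — 2 of them qualify.
Total: 45 + 2 = 47.
Holidays: Dec 29, 2015 (Tue); Jan 4, 2016 (Mon); Jan 6, 2016 (Wed); Jan 13, 2016 (Wed); Jan 26, 2016 (Tue); Jan 29, 2016 (Fri); Feb 14, 2016 (Sun); Mar 1, 2016 (Tue).
7 of the 8 holidays fall on weekdays; the rest are weekends and were already excluded.
Business days: 47 − 7 = 40.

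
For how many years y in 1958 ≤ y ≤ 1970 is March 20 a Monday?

2

Day of week of March 20 in each year:
1958: Thu, 1959: Fri, 1960: Sun, 1961: Mon ✓, 1962: Tue, 1963: Wed, 1964: Fri, 1965: Sat, 1966: Sun, 1967: Mon ✓, 1968: Wed, 1969: Thu, 1970: Fri
Mondays: 1961, 1967.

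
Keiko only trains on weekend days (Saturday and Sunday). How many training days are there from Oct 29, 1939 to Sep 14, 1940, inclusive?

92

Oct 29, 1939 is a Sunday.
The range spans 322 days (inclusive of both endpoints).
322 = 7 × 46, so the span is exactly 46 full weeks.
Each full week contributes 2 weekend days (Sat, Sun): 46 × 2 = 92.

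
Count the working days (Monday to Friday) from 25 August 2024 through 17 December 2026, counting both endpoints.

25 August 2024 is a Sunday.
The range spans 845 days (inclusive of both endpoints).
845 = 7 × 120 + 5, so there are 120 full weeks plus 5 extra days.
Each full week contributes 5 weekdays (Mon–Fri): 120 × 5 = 600.
The 5 extra days are Sun, Mon, Tue, Wed, Thu — 4 of them qualify.
Total: 600 + 4 = 604.

604 weekdays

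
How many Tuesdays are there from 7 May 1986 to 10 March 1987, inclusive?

7 May 1986 is a Wednesday.
That's 308 days from start to end, counting both.
308 = 7 × 44, so the span is exactly 44 full weeks.
Each full week contributes one Tuesday: 44 so far.

44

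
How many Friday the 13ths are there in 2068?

3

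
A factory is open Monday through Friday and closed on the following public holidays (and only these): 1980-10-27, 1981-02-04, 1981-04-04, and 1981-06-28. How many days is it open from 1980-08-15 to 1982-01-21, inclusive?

1980-08-15 is a Friday.
From 1980-08-15 to 1982-01-21 is 525 days inclusive.
525 = 7 × 75, so the span is exactly 75 full weeks.
Each full week contributes 5 weekdays (Mon–Fri): 75 × 5 = 375.
Total: 375.
Holidays: 1980-10-27 (Mon); 1981-02-04 (Wed); 1981-04-04 (Sat); 1981-06-28 (Sun).
2 of the 4 holidays fall on weekdays; the rest are weekends and were already excluded.
Business days: 375 − 2 = 373.

373 business days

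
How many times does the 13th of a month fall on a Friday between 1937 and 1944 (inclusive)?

12

Friday-the-13ths by year:
1937: Aug
1938: May
1939: Jan, Oct
1940: Sep, Dec
1941: Jun
1942: Feb, Mar, Nov
1943: Aug
1944: Oct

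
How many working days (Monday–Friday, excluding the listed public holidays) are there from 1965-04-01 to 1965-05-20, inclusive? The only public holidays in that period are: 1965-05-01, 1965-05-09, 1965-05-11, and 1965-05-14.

1965-04-01 is a Thursday.
The range spans 50 days (inclusive of both endpoints).
50 = 7 × 7 + 1, so there are 7 full weeks plus 1 extra day.
Each full week contributes 5 weekdays (Mon–Fri): 7 × 5 = 35.
The 1 extra day is Thu — 1 of them qualifies.
Total: 35 + 1 = 36.
Holidays: 1965-05-01 (Sat); 1965-05-09 (Sun); 1965-05-11 (Tue); 1965-05-14 (Fri).
2 of the 4 holidays fall on weekdays; the rest are weekends and were already excluded.
Business days: 36 − 2 = 34.

34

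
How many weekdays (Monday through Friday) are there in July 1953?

23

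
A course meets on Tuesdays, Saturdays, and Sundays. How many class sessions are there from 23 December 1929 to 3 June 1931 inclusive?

226

23 December 1929 is a Monday.
The range spans 528 days (inclusive of both endpoints).
528 = 7 × 75 + 3, so there are 75 full weeks plus 3 extra days.
Each full week contributes 3 days from the set (Tue, Sat, Sun): 75 × 3 = 225.
The 3 extra days are Mon, Tue, Wed — 1 of them qualifies.
Total: 225 + 1 = 226.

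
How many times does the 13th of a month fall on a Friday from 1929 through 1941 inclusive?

22

Friday-the-13ths by year:
1929: Sep, Dec
1930: Jun
1931: Feb, Mar, Nov
1932: May
1933: Jan, Oct
1934: Apr, Jul
1935: Sep, Dec
1936: Mar, Nov
1937: Aug
1938: May
1939: Jan, Oct
1940: Sep, Dec
1941: Jun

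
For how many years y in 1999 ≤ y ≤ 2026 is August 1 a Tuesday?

4

Day of week of August 1 in each year:
1999: Sun, 2000: Tue ✓, 2001: Wed, 2002: Thu, 2003: Fri, 2004: Sun, 2005: Mon, 2006: Tue ✓, 2007: Wed, 2008: Fri, 2009: Sat, 2010: Sun, 2011: Mon, 2012: Wed, 2013: Thu, 2014: Fri, 2015: Sat, 2016: Mon, 2017: Tue ✓, 2018: Wed, 2019: Thu, 2020: Sat, 2021: Sun, 2022: Mon, 2023: Tue ✓, 2024: Thu, 2025: Fri, 2026: Sat
Tuesdays: 2000, 2006, 2017, 2023.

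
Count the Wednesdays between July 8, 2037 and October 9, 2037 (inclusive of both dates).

14

July 8, 2037 is a Wednesday.
The range spans 94 days (inclusive of both endpoints).
94 = 7 × 13 + 3, so there are 13 full weeks plus 3 extra days.
Each full week contributes one Wednesday: 13 so far.
The 3 extra days are Wed, Thu, Fri — 1 of them qualifies.
Total: 13 + 1 = 14.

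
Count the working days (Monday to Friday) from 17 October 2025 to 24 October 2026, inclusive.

266 weekdays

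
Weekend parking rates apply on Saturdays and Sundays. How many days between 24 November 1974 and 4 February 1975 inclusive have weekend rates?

21

24 November 1974 is a Sunday.
That's 73 days from start to end, counting both.
73 = 7 × 10 + 3, so there are 10 full weeks plus 3 extra days.
Each full week contributes 2 weekend days (Sat, Sun): 10 × 2 = 20.
The 3 extra days are Sunday, Monday, Tuesday — 1 of them qualifies.
Total: 20 + 1 = 21.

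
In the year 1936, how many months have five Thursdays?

5

A month has five Thursdays exactly when Thursday falls within its first (length − 28) days.
Jan: 31 days, starts Wed → 5 of Wed, Thu, Fri ✓
Feb: 29 days, starts Sat → 5 of Sat
Mar: 31 days, starts Sun → 5 of Sun, Mon, Tue
Apr: 30 days, starts Wed → 5 of Wed, Thu ✓
May: 31 days, starts Fri → 5 of Fri, Sat, Sun
Jun: 30 days, starts Mon → 5 of Mon, Tue
Jul: 31 days, starts Wed → 5 of Wed, Thu, Fri ✓
Aug: 31 days, starts Sat → 5 of Sat, Sun, Mon
Sep: 30 days, starts Tue → 5 of Tue, Wed
Oct: 31 days, starts Thu → 5 of Thu, Fri, Sat ✓
Nov: 30 days, starts Sun → 5 of Sun, Mon
Dec: 31 days, starts Tue → 5 of Tue, Wed, Thu ✓
Months with five Thursdays: Jan, Apr, Jul, Oct, Dec.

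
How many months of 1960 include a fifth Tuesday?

A month has five Tuesdays exactly when Tuesday falls within its first (length − 28) days.
Jan: 31 days, starts Fri → 5 of Fri, Sat, Sun
Feb: 29 days, starts Mon → 5 of Mon
Mar: 31 days, starts Tue → 5 of Tue, Wed, Thu ✓
Apr: 30 days, starts Fri → 5 of Fri, Sat
May: 31 days, starts Sun → 5 of Sun, Mon, Tue ✓
Jun: 30 days, starts Wed → 5 of Wed, Thu
Jul: 31 days, starts Fri → 5 of Fri, Sat, Sun
Aug: 31 days, starts Mon → 5 of Mon, Tue, Wed ✓
Sep: 30 days, starts Thu → 5 of Thu, Fri
Oct: 31 days, starts Sat → 5 of Sat, Sun, Mon
Nov: 30 days, starts Tue → 5 of Tue, Wed ✓
Dec: 31 days, starts Thu → 5 of Thu, Fri, Sat
Months with five Tuesdays: Mar, May, Aug, Nov.

4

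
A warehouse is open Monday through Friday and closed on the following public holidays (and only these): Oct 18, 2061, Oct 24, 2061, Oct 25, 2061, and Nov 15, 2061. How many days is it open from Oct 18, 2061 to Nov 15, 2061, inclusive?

Oct 18, 2061 is a Tuesday.
That's 29 days from start to end, counting both.
29 = 7 × 4 + 1, so there are 4 full weeks plus 1 extra day.
Each full week contributes 5 weekdays (Mon–Fri): 4 × 5 = 20.
The 1 extra day is Tuesday — 1 of them qualifies.
Total: 20 + 1 = 21.
Holidays: Oct 18, 2061 (Tue); Oct 24, 2061 (Mon); Oct 25, 2061 (Tue); Nov 15, 2061 (Tue).
All 4 holidays fall on weekdays, so subtract 4.
Business days: 21 − 4 = 17.

17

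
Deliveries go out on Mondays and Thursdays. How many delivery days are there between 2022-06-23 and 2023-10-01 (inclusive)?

2022-06-23 is a Thursday.
That's 466 days from start to end, counting both.
466 = 7 × 66 + 4, so there are 66 full weeks plus 4 extra days.
Each full week contributes 2 days from the set (Mon, Thu): 66 × 2 = 132.
The 4 extra days are Thu, Fri, Sat, Sun — 1 of them qualifies.
Total: 132 + 1 = 133.

133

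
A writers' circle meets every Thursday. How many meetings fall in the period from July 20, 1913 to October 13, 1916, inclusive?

July 20, 1913 is a Sunday.
From July 20, 1913 to October 13, 1916 is 1182 days inclusive.
1182 = 7 × 168 + 6, so there are 168 full weeks plus 6 extra days.
Each full week contributes one Thursday: 168 so far.
The 6 extra days are Sun, Mon, Tue, Wed, Thu, Fri — 1 of them qualifies.
Total: 168 + 1 = 169.

169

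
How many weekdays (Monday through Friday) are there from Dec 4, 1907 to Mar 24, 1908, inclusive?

80

Dec 4, 1907 is a Wednesday.
From Dec 4, 1907 to Mar 24, 1908 is 112 days inclusive.
112 = 7 × 16, so the span is exactly 16 full weeks.
Each full week contributes 5 weekdays (Mon–Fri): 16 × 5 = 80.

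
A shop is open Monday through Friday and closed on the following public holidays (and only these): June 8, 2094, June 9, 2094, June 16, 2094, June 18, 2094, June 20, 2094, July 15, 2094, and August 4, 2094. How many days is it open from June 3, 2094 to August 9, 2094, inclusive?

June 3, 2094 is a Thursday.
From June 3, 2094 to August 9, 2094 is 68 days inclusive.
68 = 7 × 9 + 5, so there are 9 full weeks plus 5 extra days.
Each full week contributes 5 weekdays (Mon–Fri): 9 × 5 = 45.
The 5 extra days are Thursday, Friday, Saturday, Sunday, Monday — 3 of them qualify.
Total: 45 + 3 = 48.
Holidays: June 8, 2094 (Tue); June 9, 2094 (Wed); June 16, 2094 (Wed); June 18, 2094 (Fri); June 20, 2094 (Sun); July 15, 2094 (Thu); August 4, 2094 (Wed).
6 of the 7 holidays fall on weekdays; the rest are weekends and were already excluded.
Business days: 48 − 6 = 42.

42 business days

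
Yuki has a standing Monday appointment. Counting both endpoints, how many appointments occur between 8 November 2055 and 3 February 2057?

8 November 2055 is a Monday.
That's 454 days from start to end, counting both.
454 = 7 × 64 + 6, so there are 64 full weeks plus 6 extra days.
Each full week contributes one Monday: 64 so far.
The 6 extra days are Monday, Tuesday, Wednesday, Thursday, Friday, Saturday — 1 of them qualifies.
Total: 64 + 1 = 65.

65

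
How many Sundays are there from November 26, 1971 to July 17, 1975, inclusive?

November 26, 1971 is a Friday.
The range spans 1330 days (inclusive of both endpoints).
1330 = 7 × 190, so the span is exactly 190 full weeks.
Each full week contributes one Sunday: 190 so far.
Total: 190.

190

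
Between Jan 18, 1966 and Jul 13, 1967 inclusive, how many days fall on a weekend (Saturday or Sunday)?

154

Jan 18, 1966 is a Tuesday.
That's 542 days from start to end, counting both.
542 = 7 × 77 + 3, so there are 77 full weeks plus 3 extra days.
Each full week contributes 2 weekend days (Sat, Sun): 77 × 2 = 154.
The 3 extra days are Tue, Wed, Thu — none qualify.
Total: 154 + 0 = 154.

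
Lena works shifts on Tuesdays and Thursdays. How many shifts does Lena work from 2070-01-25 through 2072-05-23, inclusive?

2070-01-25 is a Saturday.
From 2070-01-25 to 2072-05-23 is 850 days inclusive.
850 = 7 × 121 + 3, so there are 121 full weeks plus 3 extra days.
Each full week contributes 2 days from the set (Tue, Thu): 121 × 2 = 242.
The 3 extra days are Saturday, Sunday, Monday — none qualify.
Total: 242 + 0 = 242.

242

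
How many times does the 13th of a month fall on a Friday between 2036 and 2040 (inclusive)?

9

Friday-the-13ths by year:
2036: Jun
2037: Feb, Mar, Nov
2038: Aug
2039: May
2040: Jan, Apr, Jul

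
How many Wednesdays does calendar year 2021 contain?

1 January 2021 is a Friday.
From 1 January 2021 to 31 December 2021 is 365 days inclusive.
365 = 7 × 52 + 1, so there are 52 full weeks plus 1 extra day.
Each full week contributes one Wednesday: 52 so far.
The 1 extra day is Fri — none qualify.
Total: 52 + 0 = 52.

52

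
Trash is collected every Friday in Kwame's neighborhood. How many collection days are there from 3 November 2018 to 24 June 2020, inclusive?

3 November 2018 is a Saturday.
That's 600 days from start to end, counting both.
600 = 7 × 85 + 5, so there are 85 full weeks plus 5 extra days.
Each full week contributes one Friday: 85 so far.
The 5 extra days are Saturday, Sunday, Monday, Tuesday, Wednesday — none qualify.
Total: 85 + 0 = 85.

85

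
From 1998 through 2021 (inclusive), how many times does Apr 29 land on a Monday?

3

Day of week of April 29 in each year:
1998: Wed, 1999: Thu, 2000: Sat, 2001: Sun, 2002: Mon ✓, 2003: Tue, 2004: Thu, 2005: Fri, 2006: Sat, 2007: Sun, 2008: Tue, 2009: Wed, 2010: Thu, 2011: Fri, 2012: Sun, 2013: Mon ✓, 2014: Tue, 2015: Wed, 2016: Fri, 2017: Sat, 2018: Sun, 2019: Mon ✓, 2020: Wed, 2021: Thu
Mondays: 2002, 2013, 2019.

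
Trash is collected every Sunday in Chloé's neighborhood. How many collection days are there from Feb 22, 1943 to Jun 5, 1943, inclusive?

Feb 22, 1943 is a Monday.
From Feb 22, 1943 to Jun 5, 1943 is 104 days inclusive.
104 = 7 × 14 + 6, so there are 14 full weeks plus 6 extra days.
Each full week contributes one Sunday: 14 so far.
The 6 extra days are Mon, Tue, Wed, Thu, Fri, Sat — none qualify.
Total: 14 + 0 = 14.

14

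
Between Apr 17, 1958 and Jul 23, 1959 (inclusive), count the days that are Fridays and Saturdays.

132

Apr 17, 1958 is a Thursday.
That's 463 days from start to end, counting both.
463 = 7 × 66 + 1, so there are 66 full weeks plus 1 extra day.
Each full week contributes 2 days from the set (Fri, Sat): 66 × 2 = 132.
The 1 extra day is Thursday — none qualify.
Total: 132 + 0 = 132.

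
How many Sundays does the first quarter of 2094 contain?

January 1, 2094 is a Friday.
From January 1, 2094 to March 31, 2094 is 90 days inclusive.
90 = 7 × 12 + 6, so there are 12 full weeks plus 6 extra days.
Each full week contributes one Sunday: 12 so far.
The 6 extra days are Friday, Saturday, Sunday, Monday, Tuesday, Wednesday — 1 of them qualifies.
Total: 12 + 1 = 13.

13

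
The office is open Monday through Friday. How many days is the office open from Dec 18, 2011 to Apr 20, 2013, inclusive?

Dec 18, 2011 is a Sunday.
The range spans 490 days (inclusive of both endpoints).
490 = 7 × 70, so the span is exactly 70 full weeks.
Each full week contributes 5 weekdays (Mon–Fri): 70 × 5 = 350.

350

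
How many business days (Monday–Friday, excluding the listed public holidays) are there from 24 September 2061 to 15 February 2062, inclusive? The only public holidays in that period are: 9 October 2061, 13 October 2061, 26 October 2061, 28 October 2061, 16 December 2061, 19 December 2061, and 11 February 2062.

24 September 2061 is a Saturday.
From 24 September 2061 to 15 February 2062 is 145 days inclusive.
145 = 7 × 20 + 5, so there are 20 full weeks plus 5 extra days.
Each full week contributes 5 weekdays (Mon–Fri): 20 × 5 = 100.
The 5 extra days are Sat, Sun, Mon, Tue, Wed — 3 of them qualify.
Total: 100 + 3 = 103.
Holidays: 9 October 2061 (Sun); 13 October 2061 (Thu); 26 October 2061 (Wed); 28 October 2061 (Fri); 16 December 2061 (Fri); 19 December 2061 (Mon); 11 February 2062 (Sat).
5 of the 7 holidays fall on weekdays; the rest are weekends and were already excluded.
Business days: 103 − 5 = 98.

98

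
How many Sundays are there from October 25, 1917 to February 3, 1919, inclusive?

67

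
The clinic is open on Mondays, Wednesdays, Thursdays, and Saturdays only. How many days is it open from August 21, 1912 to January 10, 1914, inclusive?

291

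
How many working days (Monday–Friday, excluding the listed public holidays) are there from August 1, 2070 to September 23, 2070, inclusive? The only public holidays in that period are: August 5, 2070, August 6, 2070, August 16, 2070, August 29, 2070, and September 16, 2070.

August 1, 2070 is a Friday.
The range spans 54 days (inclusive of both endpoints).
54 = 7 × 7 + 5, so there are 7 full weeks plus 5 extra days.
Each full week contributes 5 weekdays (Mon–Fri): 7 × 5 = 35.
The 5 extra days are Friday, Saturday, Sunday, Monday, Tuesday — 3 of them qualify.
Total: 35 + 3 = 38.
Holidays: August 5, 2070 (Tue); August 6, 2070 (Wed); August 16, 2070 (Sat); August 29, 2070 (Fri); September 16, 2070 (Tue).
4 of the 5 holidays fall on weekdays; the rest are weekends and were already excluded.
Business days: 38 − 4 = 34.

34 working days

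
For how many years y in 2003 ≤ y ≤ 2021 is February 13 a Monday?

3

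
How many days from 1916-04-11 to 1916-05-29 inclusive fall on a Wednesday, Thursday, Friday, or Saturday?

28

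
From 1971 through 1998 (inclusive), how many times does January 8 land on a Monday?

4

Day of week of January 8 in each year:
1971: Fri, 1972: Sat, 1973: Mon ✓, 1974: Tue, 1975: Wed, 1976: Thu, 1977: Sat, 1978: Sun, 1979: Mon ✓, 1980: Tue, 1981: Thu, 1982: Fri, 1983: Sat, 1984: Sun, 1985: Tue, 1986: Wed, 1987: Thu, 1988: Fri, 1989: Sun, 1990: Mon ✓, 1991: Tue, 1992: Wed, 1993: Fri, 1994: Sat, 1995: Sun, 1996: Mon ✓, 1997: Wed, 1998: Thu
Mondays: 1973, 1979, 1990, 1996.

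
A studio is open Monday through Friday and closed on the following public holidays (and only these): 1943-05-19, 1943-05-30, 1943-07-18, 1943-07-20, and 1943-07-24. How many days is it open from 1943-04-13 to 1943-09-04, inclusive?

102

1943-04-13 is a Tuesday.
The range spans 145 days (inclusive of both endpoints).
145 = 7 × 20 + 5, so there are 20 full weeks plus 5 extra days.
Each full week contributes 5 weekdays (Mon–Fri): 20 × 5 = 100.
The 5 extra days are Tuesday, Wednesday, Thursday, Friday, Saturday — 4 of them qualify.
Total: 100 + 4 = 104.
Holidays: 1943-05-19 (Wed); 1943-05-30 (Sun); 1943-07-18 (Sun); 1943-07-20 (Tue); 1943-07-24 (Sat).
2 of the 5 holidays fall on weekdays; the rest are weekends and were already excluded.
Business days: 104 − 2 = 102.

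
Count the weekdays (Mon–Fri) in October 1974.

23

October 1, 1974 is a Tuesday.
The range spans 31 days (inclusive of both endpoints).
31 = 7 × 4 + 3, so there are 4 full weeks plus 3 extra days.
Each full week contributes 5 weekdays (Mon–Fri): 4 × 5 = 20.
The 3 extra days are Tue, Wed, Thu — 3 of them qualify.
Total: 20 + 3 = 23.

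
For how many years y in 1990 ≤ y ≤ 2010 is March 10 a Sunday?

3

Day of week of March 10 in each year:
1990: Sat, 1991: Sun ✓, 1992: Tue, 1993: Wed, 1994: Thu, 1995: Fri, 1996: Sun ✓, 1997: Mon, 1998: Tue, 1999: Wed, 2000: Fri, 2001: Sat, 2002: Sun ✓, 2003: Mon, 2004: Wed, 2005: Thu, 2006: Fri, 2007: Sat, 2008: Mon, 2009: Tue, 2010: Wed
Sundays: 1991, 1996, 2002.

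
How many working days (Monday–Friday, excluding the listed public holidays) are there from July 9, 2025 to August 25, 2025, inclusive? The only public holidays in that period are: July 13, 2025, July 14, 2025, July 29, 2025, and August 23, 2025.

July 9, 2025 is a Wednesday.
That's 48 days from start to end, counting both.
48 = 7 × 6 + 6, so there are 6 full weeks plus 6 extra days.
Each full week contributes 5 weekdays (Mon–Fri): 6 × 5 = 30.
The 6 extra days are Wed, Thu, Fri, Sat, Sun, Mon — 4 of them qualify.
Total: 30 + 4 = 34.
Holidays: July 13, 2025 (Sun); July 14, 2025 (Mon); July 29, 2025 (Tue); August 23, 2025 (Sat).
2 of the 4 holidays fall on weekdays; the rest are weekends and were already excluded.
Business days: 34 − 2 = 32.

32 working days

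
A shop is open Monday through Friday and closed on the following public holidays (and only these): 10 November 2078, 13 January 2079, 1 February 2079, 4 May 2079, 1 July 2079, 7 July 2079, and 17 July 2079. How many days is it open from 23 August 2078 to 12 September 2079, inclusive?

270 business days

23 August 2078 is a Tuesday.
That's 386 days from start to end, counting both.
386 = 7 × 55 + 1, so there are 55 full weeks plus 1 extra day.
Each full week contributes 5 weekdays (Mon–Fri): 55 × 5 = 275.
The 1 extra day is Tuesday — 1 of them qualifies.
Total: 275 + 1 = 276.
Holidays: 10 November 2078 (Thu); 13 January 2079 (Fri); 1 February 2079 (Wed); 4 May 2079 (Thu); 1 July 2079 (Sat); 7 July 2079 (Fri); 17 July 2079 (Mon).
6 of the 7 holidays fall on weekdays; the rest are weekends and were already excluded.
Business days: 276 − 6 = 270.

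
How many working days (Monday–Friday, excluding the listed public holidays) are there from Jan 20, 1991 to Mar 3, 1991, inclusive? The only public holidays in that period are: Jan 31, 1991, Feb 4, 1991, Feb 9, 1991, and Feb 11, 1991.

27

Jan 20, 1991 is a Sunday.
From Jan 20, 1991 to Mar 3, 1991 is 43 days inclusive.
43 = 7 × 6 + 1, so there are 6 full weeks plus 1 extra day.
Each full week contributes 5 weekdays (Mon–Fri): 6 × 5 = 30.
The 1 extra day is Sunday — none qualify.
Total: 30 + 0 = 30.
Holidays: Jan 31, 1991 (Thu); Feb 4, 1991 (Mon); Feb 9, 1991 (Sat); Feb 11, 1991 (Mon).
3 of the 4 holidays fall on weekdays; the rest are weekends and were already excluded.
Business days: 30 − 3 = 27.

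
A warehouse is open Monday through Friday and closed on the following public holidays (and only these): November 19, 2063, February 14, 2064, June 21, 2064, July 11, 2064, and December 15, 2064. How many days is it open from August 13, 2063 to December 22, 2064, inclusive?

352 working days

August 13, 2063 is a Monday.
That's 498 days from start to end, counting both.
498 = 7 × 71 + 1, so there are 71 full weeks plus 1 extra day.
Each full week contributes 5 weekdays (Mon–Fri): 71 × 5 = 355.
The 1 extra day is Monday — 1 of them qualifies.
Total: 355 + 1 = 356.
Holidays: November 19, 2063 (Mon); February 14, 2064 (Thu); June 21, 2064 (Sat); July 11, 2064 (Fri); December 15, 2064 (Mon).
4 of the 5 holidays fall on weekdays; the rest are weekends and were already excluded.
Business days: 356 − 4 = 352.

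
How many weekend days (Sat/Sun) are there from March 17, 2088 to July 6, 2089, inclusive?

136

March 17, 2088 is a Wednesday.
The range spans 477 days (inclusive of both endpoints).
477 = 7 × 68 + 1, so there are 68 full weeks plus 1 extra day.
Each full week contributes 2 weekend days (Sat, Sun): 68 × 2 = 136.
The 1 extra day is Wed — none qualify.
Total: 136 + 0 = 136.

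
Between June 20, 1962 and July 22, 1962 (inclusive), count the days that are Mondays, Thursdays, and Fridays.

14

June 20, 1962 is a Wednesday.
From June 20, 1962 to July 22, 1962 is 33 days inclusive.
33 = 7 × 4 + 5, so there are 4 full weeks plus 5 extra days.
Each full week contributes 3 days from the set (Mon, Thu, Fri): 4 × 3 = 12.
The 5 extra days are Wed, Thu, Fri, Sat, Sun — 2 of them qualify.
Total: 12 + 2 = 14.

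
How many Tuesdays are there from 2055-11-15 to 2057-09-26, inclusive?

98 Tuesdays

2055-11-15 is a Monday.
That's 682 days from start to end, counting both.
682 = 7 × 97 + 3, so there are 97 full weeks plus 3 extra days.
Each full week contributes one Tuesday: 97 so far.
The 3 extra days are Mon, Tue, Wed — 1 of them qualifies.
Total: 97 + 1 = 98.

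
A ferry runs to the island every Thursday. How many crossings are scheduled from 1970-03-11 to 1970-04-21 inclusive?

6 Thursdays

1970-03-11 is a Wednesday.
From 1970-03-11 to 1970-04-21 is 42 days inclusive.
42 = 7 × 6, so the span is exactly 6 full weeks.
Each full week contributes one Thursday: 6 so far.
Total: 6.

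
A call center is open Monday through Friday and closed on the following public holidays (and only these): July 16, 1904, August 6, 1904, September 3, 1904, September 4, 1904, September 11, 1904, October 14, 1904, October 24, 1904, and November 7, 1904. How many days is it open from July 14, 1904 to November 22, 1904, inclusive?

July 14, 1904 is a Thursday.
From July 14, 1904 to November 22, 1904 is 132 days inclusive.
132 = 7 × 18 + 6, so there are 18 full weeks plus 6 extra days.
Each full week contributes 5 weekdays (Mon–Fri): 18 × 5 = 90.
The 6 extra days are Thu, Fri, Sat, Sun, Mon, Tue — 4 of them qualify.
Total: 90 + 4 = 94.
Holidays: July 16, 1904 (Sat); August 6, 1904 (Sat); September 3, 1904 (Sat); September 4, 1904 (Sun); September 11, 1904 (Sun); October 14, 1904 (Fri); October 24, 1904 (Mon); November 7, 1904 (Mon).
3 of the 8 holidays fall on weekdays; the rest are weekends and were already excluded.
Business days: 94 − 3 = 91.

91 working days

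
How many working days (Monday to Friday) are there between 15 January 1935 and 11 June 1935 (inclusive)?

15 January 1935 is a Tuesday.
From 15 January 1935 to 11 June 1935 is 148 days inclusive.
148 = 7 × 21 + 1, so there are 21 full weeks plus 1 extra day.
Each full week contributes 5 weekdays (Mon–Fri): 21 × 5 = 105.
The 1 extra day is Tue — 1 of them qualifies.
Total: 105 + 1 = 106.

106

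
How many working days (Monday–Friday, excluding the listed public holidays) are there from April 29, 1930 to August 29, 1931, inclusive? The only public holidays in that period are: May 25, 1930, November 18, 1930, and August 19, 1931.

347

April 29, 1930 is a Tuesday.
From April 29, 1930 to August 29, 1931 is 488 days inclusive.
488 = 7 × 69 + 5, so there are 69 full weeks plus 5 extra days.
Each full week contributes 5 weekdays (Mon–Fri): 69 × 5 = 345.
The 5 extra days are Tue, Wed, Thu, Fri, Sat — 4 of them qualify.
Total: 345 + 4 = 349.
Holidays: May 25, 1930 (Sun); November 18, 1930 (Tue); August 19, 1931 (Wed).
2 of the 3 holidays fall on weekdays; the rest are weekends and were already excluded.
Business days: 349 − 2 = 347.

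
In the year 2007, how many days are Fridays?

2007-01-01 is a Monday.
From 2007-01-01 to 2007-12-31 is 365 days inclusive.
365 = 7 × 52 + 1, so there are 52 full weeks plus 1 extra day.
Each full week contributes one Friday: 52 so far.
The 1 extra day is Mon — none qualify.
Total: 52 + 0 = 52.

52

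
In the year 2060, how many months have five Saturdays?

4

A month has five Saturdays exactly when Saturday falls within its first (length − 28) days.
Jan: 31 days, starts Thu → 5 of Thu, Fri, Sat ✓
Feb: 29 days, starts Sun → 5 of Sun
Mar: 31 days, starts Mon → 5 of Mon, Tue, Wed
Apr: 30 days, starts Thu → 5 of Thu, Fri
May: 31 days, starts Sat → 5 of Sat, Sun, Mon ✓
Jun: 30 days, starts Tue → 5 of Tue, Wed
Jul: 31 days, starts Thu → 5 of Thu, Fri, Sat ✓
Aug: 31 days, starts Sun → 5 of Sun, Mon, Tue
Sep: 30 days, starts Wed → 5 of Wed, Thu
Oct: 31 days, starts Fri → 5 of Fri, Sat, Sun ✓
Nov: 30 days, starts Mon → 5 of Mon, Tue
Dec: 31 days, starts Wed → 5 of Wed, Thu, Fri
Months with five Saturdays: Jan, May, Jul, Oct.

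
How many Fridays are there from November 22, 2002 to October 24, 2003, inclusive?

November 22, 2002 is a Friday.
From November 22, 2002 to October 24, 2003 is 337 days inclusive.
337 = 7 × 48 + 1, so there are 48 full weeks plus 1 extra day.
Each full week contributes one Friday: 48 so far.
The 1 extra day is Friday — 1 of them qualifies.
Total: 48 + 1 = 49.

49 Fridays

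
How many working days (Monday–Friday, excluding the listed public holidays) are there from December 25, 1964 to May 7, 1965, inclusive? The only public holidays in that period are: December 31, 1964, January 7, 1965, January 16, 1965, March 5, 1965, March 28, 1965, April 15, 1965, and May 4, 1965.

December 25, 1964 is a Friday.
The range spans 134 days (inclusive of both endpoints).
134 = 7 × 19 + 1, so there are 19 full weeks plus 1 extra day.
Each full week contributes 5 weekdays (Mon–Fri): 19 × 5 = 95.
The 1 extra day is Friday — 1 of them qualifies.
Total: 95 + 1 = 96.
Holidays: December 31, 1964 (Thu); January 7, 1965 (Thu); January 16, 1965 (Sat); March 5, 1965 (Fri); March 28, 1965 (Sun); April 15, 1965 (Thu); May 4, 1965 (Tue).
5 of the 7 holidays fall on weekdays; the rest are weekends and were already excluded.
Business days: 96 − 5 = 91.

91 working days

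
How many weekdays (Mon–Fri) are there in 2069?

261

2069-01-01 is a Tuesday.
The range spans 365 days (inclusive of both endpoints).
365 = 7 × 52 + 1, so there are 52 full weeks plus 1 extra day.
Each full week contributes 5 weekdays (Mon–Fri): 52 × 5 = 260.
The 1 extra day is Tuesday — 1 of them qualifies.
Total: 260 + 1 = 261.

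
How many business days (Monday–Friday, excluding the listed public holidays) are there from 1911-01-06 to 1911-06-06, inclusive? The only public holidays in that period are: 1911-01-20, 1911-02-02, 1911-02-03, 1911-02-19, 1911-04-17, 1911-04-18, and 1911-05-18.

102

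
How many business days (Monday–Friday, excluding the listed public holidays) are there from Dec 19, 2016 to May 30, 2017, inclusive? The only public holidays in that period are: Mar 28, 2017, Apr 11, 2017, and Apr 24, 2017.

114

Dec 19, 2016 is a Monday.
The range spans 163 days (inclusive of both endpoints).
163 = 7 × 23 + 2, so there are 23 full weeks plus 2 extra days.
Each full week contributes 5 weekdays (Mon–Fri): 23 × 5 = 115.
The 2 extra days are Mon, Tue — 2 of them qualify.
Total: 115 + 2 = 117.
Holidays: Mar 28, 2017 (Tue); Apr 11, 2017 (Tue); Apr 24, 2017 (Mon).
All 3 holidays fall on weekdays, so subtract 3.
Business days: 117 − 3 = 114.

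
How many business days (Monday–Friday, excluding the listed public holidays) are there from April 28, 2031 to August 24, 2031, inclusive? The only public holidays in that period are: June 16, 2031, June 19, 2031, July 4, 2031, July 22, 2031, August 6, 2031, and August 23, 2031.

April 28, 2031 is a Monday.
That's 119 days from start to end, counting both.
119 = 7 × 17, so the span is exactly 17 full weeks.
Each full week contributes 5 weekdays (Mon–Fri): 17 × 5 = 85.
Total: 85.
Holidays: June 16, 2031 (Mon); June 19, 2031 (Thu); July 4, 2031 (Fri); July 22, 2031 (Tue); August 6, 2031 (Wed); August 23, 2031 (Sat).
5 of the 6 holidays fall on weekdays; the rest are weekends and were already excluded.
Business days: 85 − 5 = 80.

80 business days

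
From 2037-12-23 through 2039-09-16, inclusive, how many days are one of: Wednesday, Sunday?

181

2037-12-23 is a Wednesday.
The range spans 633 days (inclusive of both endpoints).
633 = 7 × 90 + 3, so there are 90 full weeks plus 3 extra days.
Each full week contributes 2 days from the set (Wed, Sun): 90 × 2 = 180.
The 3 extra days are Wednesday, Thursday, Friday — 1 of them qualifies.
Total: 180 + 1 = 181.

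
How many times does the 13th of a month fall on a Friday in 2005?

1

The 13th falls on a Friday when the month's 13th has weekday Fri.
Jan 13 is Thu; Feb 13 is Sun; Mar 13 is Sun; Apr 13 is Wed; May 13 is Fri ✓; Jun 13 is Mon; Jul 13 is Wed; Aug 13 is Sat; Sep 13 is Tue; Oct 13 is Thu; Nov 13 is Sun; Dec 13 is Tue.
Friday the 13ths: May.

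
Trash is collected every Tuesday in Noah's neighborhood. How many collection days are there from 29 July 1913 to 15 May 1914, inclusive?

29 July 1913 is a Tuesday.
From 29 July 1913 to 15 May 1914 is 291 days inclusive.
291 = 7 × 41 + 4, so there are 41 full weeks plus 4 extra days.
Each full week contributes one Tuesday: 41 so far.
The 4 extra days are Tuesday, Wednesday, Thursday, Friday — 1 of them qualifies.
Total: 41 + 1 = 42.

42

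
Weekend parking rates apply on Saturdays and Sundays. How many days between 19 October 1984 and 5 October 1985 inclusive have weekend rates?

19 October 1984 is a Friday.
From 19 October 1984 to 5 October 1985 is 352 days inclusive.
352 = 7 × 50 + 2, so there are 50 full weeks plus 2 extra days.
Each full week contributes 2 weekend days (Sat, Sun): 50 × 2 = 100.
The 2 extra days are Fri, Sat — 1 of them qualifies.
Total: 100 + 1 = 101.

101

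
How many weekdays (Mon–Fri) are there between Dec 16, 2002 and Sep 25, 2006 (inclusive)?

Dec 16, 2002 is a Monday.
The range spans 1380 days (inclusive of both endpoints).
1380 = 7 × 197 + 1, so there are 197 full weeks plus 1 extra day.
Each full week contributes 5 weekdays (Mon–Fri): 197 × 5 = 985.
The 1 extra day is Mon — 1 of them qualifies.
Total: 985 + 1 = 986.

986 weekdays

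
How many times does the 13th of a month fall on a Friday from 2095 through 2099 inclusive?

Friday-the-13ths by year:
2095: May
2096: Jan, Apr, Jul
2097: Sep, Dec
2098: Jun
2099: Feb, Mar, Nov

10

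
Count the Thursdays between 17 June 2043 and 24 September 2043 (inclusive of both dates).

15 Thursdays

17 June 2043 is a Wednesday.
The range spans 100 days (inclusive of both endpoints).
100 = 7 × 14 + 2, so there are 14 full weeks plus 2 extra days.
Each full week contributes one Thursday: 14 so far.
The 2 extra days are Wednesday, Thursday — 1 of them qualifies.
Total: 14 + 1 = 15.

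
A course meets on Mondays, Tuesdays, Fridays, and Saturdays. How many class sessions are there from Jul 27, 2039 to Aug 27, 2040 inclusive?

227

Jul 27, 2039 is a Wednesday.
The range spans 398 days (inclusive of both endpoints).
398 = 7 × 56 + 6, so there are 56 full weeks plus 6 extra days.
Each full week contributes 4 days from the set (Mon, Tue, Fri, Sat): 56 × 4 = 224.
The 6 extra days are Wednesday, Thursday, Friday, Saturday, Sunday, Monday — 3 of them qualify.
Total: 224 + 3 = 227.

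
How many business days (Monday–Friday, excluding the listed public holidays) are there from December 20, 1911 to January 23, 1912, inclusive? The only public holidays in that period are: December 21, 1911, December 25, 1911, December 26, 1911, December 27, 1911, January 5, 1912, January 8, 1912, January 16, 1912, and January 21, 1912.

18

December 20, 1911 is a Wednesday.
The range spans 35 days (inclusive of both endpoints).
35 = 7 × 5, so the span is exactly 5 full weeks.
Each full week contributes 5 weekdays (Mon–Fri): 5 × 5 = 25.
Holidays: December 21, 1911 (Thu); December 25, 1911 (Mon); December 26, 1911 (Tue); December 27, 1911 (Wed); January 5, 1912 (Fri); January 8, 1912 (Mon); January 16, 1912 (Tue); January 21, 1912 (Sun).
7 of the 8 holidays fall on weekdays; the rest are weekends and were already excluded.
Business days: 25 − 7 = 18.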